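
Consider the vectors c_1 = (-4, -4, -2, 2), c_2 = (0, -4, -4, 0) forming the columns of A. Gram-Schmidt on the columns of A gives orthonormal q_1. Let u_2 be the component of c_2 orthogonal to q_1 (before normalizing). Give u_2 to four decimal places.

q_1 = c_1/‖c_1‖ = (-4, -4, -2, 2)/6.3246 = (-0.6325, -0.6325, -0.3162, 0.3162).
r_{12} = q_1·c_2 = 3.7947.
u_2 = c_2 − 3.7947·q_1 = (2.4000, -1.6000, -2.8000, -1.2000).

u_2 = (2.4000, -1.6000, -2.8000, -1.2000)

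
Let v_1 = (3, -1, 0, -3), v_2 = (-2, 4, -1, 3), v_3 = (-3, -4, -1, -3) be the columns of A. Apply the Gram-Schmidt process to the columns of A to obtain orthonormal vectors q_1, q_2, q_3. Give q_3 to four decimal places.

q_1 = v_1/‖v_1‖ = (3, -1, 0, -3)/4.3589 = (0.6882, -0.2294, 0.0000, -0.6882).
r_{12} = q_1·v_2 = -4.3589.
u_2 = v_2 + 4.3589·q_1 = (1.0000, 3.0000, -1.0000, 0.0000).
‖u_2‖ = 3.3166, so q_2 = (0.3015, 0.9045, -0.3015, 0.0000).
r_{13} = q_1·v_3 = 0.9177; r_{23} = q_2·v_3 = -4.2212.
u_3 = v_3 − 0.9177·q_1 + 4.2212·q_2 = (-2.3589, 0.0287, -2.2727, -2.3684).
‖u_3‖ = 4.0422, so q_3 = (-0.5836, 0.0071, -0.5622, -0.5859).

q_3 = (-0.5836, 0.0071, -0.5622, -0.5859)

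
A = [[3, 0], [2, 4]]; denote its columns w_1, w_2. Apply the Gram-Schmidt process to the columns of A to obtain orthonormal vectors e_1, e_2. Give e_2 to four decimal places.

w_1 = (3, 2); ‖w_1‖ = 3.6056, so e_1 = (0.8321, 0.5547).
e_1·w_2 = 0.8321·0 + 0.5547·4 = 2.2188.
u_2 = w_2 − 2.2188·e_1 = (-1.8462, 2.7692).
‖u_2‖ = 3.3282, so e_2 = (-0.5547, 0.8321).

e_2 = (-0.5547, 0.8321)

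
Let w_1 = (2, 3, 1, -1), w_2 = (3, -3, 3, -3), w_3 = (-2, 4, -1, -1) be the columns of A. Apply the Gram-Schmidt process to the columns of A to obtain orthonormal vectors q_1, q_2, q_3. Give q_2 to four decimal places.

q_2 = (0.4370, -0.6051, 0.4706, -0.4706)

w_1 = (2, 3, 1, -1); ‖w_1‖ = 3.8730, so q_1 = (0.5164, 0.7746, 0.2582, -0.2582).
q_1·w_2 = 0.5164·3 + 0.7746·(-3) + 0.2582·3 + (-0.2582)·(-3) = 0.7746.
u_2 = w_2 − 0.7746·q_1 = (2.6000, -3.6000, 2.8000, -2.8000).
‖u_2‖ = 5.9498, so q_2 = (0.4370, -0.6051, 0.4706, -0.4706).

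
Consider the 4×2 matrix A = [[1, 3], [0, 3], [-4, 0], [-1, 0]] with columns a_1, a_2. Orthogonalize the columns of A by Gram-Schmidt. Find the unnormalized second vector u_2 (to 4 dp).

a_1 = (1, 0, -4, -1); ‖a_1‖ = 4.2426, so e_1 = (0.2357, 0.0000, -0.9428, -0.2357).
e_1·a_2 = 0.2357·3 + 0.0000·3 + (-0.9428)·0 + (-0.2357)·0 = 0.7071.
u_2 = a_2 − 0.7071·e_1 = (2.8333, 3.0000, 0.6667, 0.1667).

u_2 = (2.8333, 3.0000, 0.6667, 0.1667)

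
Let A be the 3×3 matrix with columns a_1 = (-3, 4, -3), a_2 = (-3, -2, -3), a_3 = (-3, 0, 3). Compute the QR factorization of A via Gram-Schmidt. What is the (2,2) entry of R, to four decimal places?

q_1 = a_1/‖a_1‖ = (-3, 4, -3)/5.8310 = (-0.5145, 0.6860, -0.5145).
r_{12} = q_1·a_2 = 1.7150.
u_2 = a_2 − 1.7150·q_1 = (-2.1176, -3.1765, -2.1176).
r_{22} = ‖u_2‖ = 4.3656.

r_{22} = 4.3656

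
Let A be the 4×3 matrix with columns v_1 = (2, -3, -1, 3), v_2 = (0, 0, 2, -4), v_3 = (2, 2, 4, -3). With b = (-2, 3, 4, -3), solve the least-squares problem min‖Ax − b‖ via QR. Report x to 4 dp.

v_1 = (2, -3, -1, 3); ‖v_1‖ = 4.7958, so q_1 = (0.4170, -0.6255, -0.2085, 0.6255).
q_1·v_2 = 0.4170·0 + (-0.6255)·0 + (-0.2085)·2 + 0.6255·(-4) = -2.9192.
u_2 = v_2 + 2.9192·q_1 = (1.2174, -1.8261, 1.3913, -2.1739).
‖u_2‖ = 3.3880, so q_2 = (0.3593, -0.5390, 0.4107, -0.6417).
q_1·v_3 = 0.4170·2 + (-0.6255)·2 + (-0.2085)·4 + 0.6255·(-3) = -3.1277; q_2·v_3 = 0.3593·2 + (-0.5390)·2 + 0.4107·4 + (-0.6417)·(-3) = 3.2083.
u_3 = v_3 + 3.1277·q_1 − 3.2083·q_2 = (2.1515, 1.7727, 2.0303, 1.0152).
‖u_3‖ = 3.5950, so q_3 = (0.5985, 0.4931, 0.5648, 0.2824).
Qᵀb = (-5.4214, 1.2320, 1.6943).
Back-substitute: x_3 = 1.6943/3.5950 = 0.4713.
x_2 = (1.2320 − 3.2083·0.4713)/3.3880 = -0.0826.
x_1 = (-5.4214 + 2.9192·(-0.0826) + 3.1277·0.4713)/4.7958 = -0.8734.

x = (-0.8734, -0.0826, 0.4713)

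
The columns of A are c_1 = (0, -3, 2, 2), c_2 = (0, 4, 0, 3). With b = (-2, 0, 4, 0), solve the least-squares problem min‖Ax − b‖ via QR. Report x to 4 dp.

c_1 = (0, -3, 2, 2); ‖c_1‖ = 4.1231, so q_1 = (0.0000, -0.7276, 0.4851, 0.4851).
q_1·c_2 = 0.0000·0 + (-0.7276)·4 + 0.4851·0 + 0.4851·3 = -1.4552.
u_2 = c_2 + 1.4552·q_1 = (0.0000, 2.9412, 0.7059, 3.7059).
‖u_2‖ = 4.7836, so q_2 = (0.0000, 0.6149, 0.1476, 0.7747).
Qᵀb = (1.9403, 0.5903).
Back-substitute: x_2 = 0.5903/4.7836 = 0.1234.
x_1 = (1.9403 + 1.4552·0.1234)/4.1231 = 0.5141.

x = (0.5141, 0.1234)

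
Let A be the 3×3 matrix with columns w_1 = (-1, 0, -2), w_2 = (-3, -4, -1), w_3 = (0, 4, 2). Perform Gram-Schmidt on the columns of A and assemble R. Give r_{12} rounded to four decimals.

r_{12} = 2.2361

w_1 = (-1, 0, -2); ‖w_1‖ = 2.2361, so q_1 = (-0.4472, 0.0000, -0.8944).
r_{12} = q_1·w_2 = 2.2361.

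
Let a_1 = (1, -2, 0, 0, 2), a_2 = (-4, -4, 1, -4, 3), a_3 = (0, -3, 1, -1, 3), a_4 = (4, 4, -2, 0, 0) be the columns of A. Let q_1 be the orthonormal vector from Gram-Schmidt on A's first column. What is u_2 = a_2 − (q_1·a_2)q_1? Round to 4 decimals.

u_2 = (-5.1111, -1.7778, 1.0000, -4.0000, 0.7778)

a_1 = (1, -2, 0, 0, 2); ‖a_1‖ = 3.0000, so q_1 = (0.3333, -0.6667, 0.0000, 0.0000, 0.6667).
q_1·a_2 = 0.3333·(-4) + (-0.6667)·(-4) + 0.0000·1 + 0.0000·(-4) + 0.6667·3 = 3.3333.
u_2 = a_2 − 3.3333·q_1 = (-5.1111, -1.7778, 1.0000, -4.0000, 0.7778).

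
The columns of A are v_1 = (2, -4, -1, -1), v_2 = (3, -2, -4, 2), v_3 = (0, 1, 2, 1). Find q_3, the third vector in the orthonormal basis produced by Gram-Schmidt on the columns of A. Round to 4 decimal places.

v_1 = (2, -4, -1, -1); ‖v_1‖ = 4.6904, so q_1 = (0.4264, -0.8528, -0.2132, -0.2132).
q_1·v_2 = 0.4264·3 + (-0.8528)·(-2) + (-0.2132)·(-4) + (-0.2132)·2 = 3.4112.
u_2 = v_2 − 3.4112·q_1 = (1.5455, 0.9091, -3.2727, 2.7273).
‖u_2‖ = 4.6221, so q_2 = (0.3344, 0.1967, -0.7081, 0.5901).
q_1·v_3 = 0.4264·0 + (-0.8528)·1 + (-0.2132)·2 + (-0.2132)·1 = -1.4924; q_2·v_3 = 0.3344·0 + 0.1967·1 + (-0.7081)·2 + 0.5901·1 = -0.6294.
u_3 = v_3 + 1.4924·q_1 + 0.6294·q_2 = (0.8468, -0.1489, 1.2362, 1.0532).
‖u_3‖ = 1.8376, so q_3 = (0.4608, -0.0811, 0.6727, 0.5731).

q_3 = (0.4608, -0.0811, 0.6727, 0.5731)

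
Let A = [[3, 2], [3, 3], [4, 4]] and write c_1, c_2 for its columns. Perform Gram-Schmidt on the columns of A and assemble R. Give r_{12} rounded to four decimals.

q_1 = c_1/‖c_1‖ = (3, 3, 4)/5.8310 = (0.5145, 0.5145, 0.6860).
r_{12} = q_1·c_2 = 5.3165.

r_{12} = 5.3165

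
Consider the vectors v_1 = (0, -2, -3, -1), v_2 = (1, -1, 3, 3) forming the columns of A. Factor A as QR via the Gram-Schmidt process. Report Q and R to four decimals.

e_1 = v_1/‖v_1‖ = (0, -2, -3, -1)/3.7417 = (0.0000, -0.5345, -0.8018, -0.2673).
r_{12} = e_1·v_2 = -2.6726.
u_2 = v_2 + 2.6726·e_1 = (1.0000, -2.4286, 0.8571, 2.2857).
‖u_2‖ = 3.5857, so e_2 = (0.2789, -0.6773, 0.2390, 0.6375).

Q = [[0.0000, 0.2789], [-0.5345, -0.6773], [-0.8018, 0.2390], [-0.2673, 0.6375]], R = [[3.7417, -2.6726], [0.0000, 3.5857]]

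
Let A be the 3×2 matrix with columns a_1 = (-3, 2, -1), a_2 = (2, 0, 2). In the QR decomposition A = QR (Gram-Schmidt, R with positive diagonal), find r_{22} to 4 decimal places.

a_1 = (-3, 2, -1); ‖a_1‖ = 3.7417, so q_1 = (-0.8018, 0.5345, -0.2673).
q_1·a_2 = (-0.8018)·2 + 0.5345·0 + (-0.2673)·2 = -2.1381.
u_2 = a_2 + 2.1381·q_1 = (0.2857, 1.1429, 1.4286).
r_{22} = ‖u_2‖ = 1.8516.

r_{22} = 1.8516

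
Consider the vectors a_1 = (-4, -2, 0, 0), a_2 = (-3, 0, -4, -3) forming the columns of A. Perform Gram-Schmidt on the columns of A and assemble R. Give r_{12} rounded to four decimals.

r_{12} = 2.6833

q_1 = a_1/‖a_1‖ = (-4, -2, 0, 0)/4.4721 = (-0.8944, -0.4472, 0.0000, 0.0000).
r_{12} = q_1·a_2 = 2.6833.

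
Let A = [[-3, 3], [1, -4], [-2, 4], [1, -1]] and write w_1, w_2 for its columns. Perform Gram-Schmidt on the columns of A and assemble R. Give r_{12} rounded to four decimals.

q_1 = w_1/‖w_1‖ = (-3, 1, -2, 1)/3.8730 = (-0.7746, 0.2582, -0.5164, 0.2582).
r_{12} = q_1·w_2 = -5.6804.

r_{12} = -5.6804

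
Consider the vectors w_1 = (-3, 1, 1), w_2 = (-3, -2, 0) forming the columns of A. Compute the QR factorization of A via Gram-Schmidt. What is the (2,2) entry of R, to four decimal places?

r_{22} = 2.9233

e_1 = w_1/‖w_1‖ = (-3, 1, 1)/3.3166 = (-0.9045, 0.3015, 0.3015).
r_{12} = e_1·w_2 = 2.1106.
u_2 = w_2 − 2.1106·e_1 = (-1.0909, -2.6364, -0.6364).
r_{22} = ‖u_2‖ = 2.9233.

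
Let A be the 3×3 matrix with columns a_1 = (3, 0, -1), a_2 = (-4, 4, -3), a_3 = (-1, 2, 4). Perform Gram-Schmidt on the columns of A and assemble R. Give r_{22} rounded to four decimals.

q_1 = a_1/‖a_1‖ = (3, 0, -1)/3.1623 = (0.9487, 0.0000, -0.3162).
r_{12} = q_1·a_2 = -2.8460.
u_2 = a_2 + 2.8460·q_1 = (-1.3000, 4.0000, -3.9000).
r_{22} = ‖u_2‖ = 5.7359.

r_{22} = 5.7359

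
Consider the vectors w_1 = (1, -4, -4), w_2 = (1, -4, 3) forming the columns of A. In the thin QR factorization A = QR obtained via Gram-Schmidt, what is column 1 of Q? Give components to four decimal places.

e_1 = (0.1741, -0.6963, -0.6963)

w_1 = (1, -4, -4); ‖w_1‖ = 5.7446, so e_1 = (0.1741, -0.6963, -0.6963).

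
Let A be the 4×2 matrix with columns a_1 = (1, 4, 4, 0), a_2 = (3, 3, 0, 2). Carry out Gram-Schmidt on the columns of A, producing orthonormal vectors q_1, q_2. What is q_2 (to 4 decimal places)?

a_1 = (1, 4, 4, 0); ‖a_1‖ = 5.7446, so q_1 = (0.1741, 0.6963, 0.6963, 0.0000).
q_1·a_2 = 0.1741·3 + 0.6963·3 + 0.6963·0 + 0.0000·2 = 2.6112.
u_2 = a_2 − 2.6112·q_1 = (2.5455, 1.1818, -1.8182, 2.0000).
‖u_2‖ = 3.8964, so q_2 = (0.6533, 0.3033, -0.4666, 0.5133).

q_2 = (0.6533, 0.3033, -0.4666, 0.5133)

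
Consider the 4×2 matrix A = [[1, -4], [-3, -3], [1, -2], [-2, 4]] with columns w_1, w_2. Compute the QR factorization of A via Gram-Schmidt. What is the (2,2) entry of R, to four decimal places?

r_{22} = 6.5828

e_1 = w_1/‖w_1‖ = (1, -3, 1, -2)/3.8730 = (0.2582, -0.7746, 0.2582, -0.5164).
r_{12} = e_1·w_2 = -1.2910.
u_2 = w_2 + 1.2910·e_1 = (-3.6667, -4.0000, -1.6667, 3.3333).
r_{22} = ‖u_2‖ = 6.5828.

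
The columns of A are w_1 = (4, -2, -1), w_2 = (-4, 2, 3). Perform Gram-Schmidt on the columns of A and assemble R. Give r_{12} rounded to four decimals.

r_{12} = -5.0190

q_1 = w_1/‖w_1‖ = (4, -2, -1)/4.5826 = (0.8729, -0.4364, -0.2182).
r_{12} = q_1·w_2 = -5.0190.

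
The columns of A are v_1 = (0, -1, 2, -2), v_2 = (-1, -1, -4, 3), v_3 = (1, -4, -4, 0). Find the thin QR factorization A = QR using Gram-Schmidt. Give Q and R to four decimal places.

v_1 = (0, -1, 2, -2); ‖v_1‖ = 3.0000, so q_1 = (0.0000, -0.3333, 0.6667, -0.6667).
q_1·v_2 = 0.0000·(-1) + (-0.3333)·(-1) + 0.6667·(-4) + (-0.6667)·3 = -4.3333.
u_2 = v_2 + 4.3333·q_1 = (-1.0000, -2.4444, -1.1111, 0.1111).
‖u_2‖ = 2.8674, so q_2 = (-0.3487, -0.8525, -0.3875, 0.0387).
q_1·v_3 = 0.0000·1 + (-0.3333)·(-4) + 0.6667·(-4) + (-0.6667)·0 = -1.3333; q_2·v_3 = (-0.3487)·1 + (-0.8525)·(-4) + (-0.3875)·(-4) + 0.0387·0 = 4.6112.
u_3 = v_3 + 1.3333·q_1 − 4.6112·q_2 = (2.6081, -0.5135, -1.3243, -1.0676).
‖u_3‖ = 3.1559, so q_3 = (0.8264, -0.1627, -0.4196, -0.3383).

Q = [[0.0000, -0.3487, 0.8264], [-0.3333, -0.8525, -0.1627], [0.6667, -0.3875, -0.4196], [-0.6667, 0.0387, -0.3383]], R = [[3.0000, -4.3333, -1.3333], [0.0000, 2.8674, 4.6112], [0.0000, 0.0000, 3.1559]]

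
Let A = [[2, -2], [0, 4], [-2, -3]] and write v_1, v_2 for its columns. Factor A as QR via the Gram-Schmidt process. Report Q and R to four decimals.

Q = [[0.7071, -0.4683], [0.0000, 0.7493], [-0.7071, -0.4683]], R = [[2.8284, 0.7071], [0.0000, 5.3385]]

v_1 = (2, 0, -2); ‖v_1‖ = 2.8284, so e_1 = (0.7071, 0.0000, -0.7071).
e_1·v_2 = 0.7071·(-2) + 0.0000·4 + (-0.7071)·(-3) = 0.7071.
u_2 = v_2 − 0.7071·e_1 = (-2.5000, 4.0000, -2.5000).
‖u_2‖ = 5.3385, so e_2 = (-0.4683, 0.7493, -0.4683).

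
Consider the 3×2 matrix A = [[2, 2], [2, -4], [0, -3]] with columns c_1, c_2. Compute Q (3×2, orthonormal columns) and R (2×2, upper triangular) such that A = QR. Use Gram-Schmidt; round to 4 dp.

Q = [[0.7071, 0.5774], [0.7071, -0.5774], [0.0000, -0.5774]], R = [[2.8284, -1.4142], [0.0000, 5.1962]]

c_1 = (2, 2, 0); ‖c_1‖ = 2.8284, so e_1 = (0.7071, 0.7071, 0.0000).
e_1·c_2 = 0.7071·2 + 0.7071·(-4) + 0.0000·(-3) = -1.4142.
u_2 = c_2 + 1.4142·e_1 = (3.0000, -3.0000, -3.0000).
‖u_2‖ = 5.1962, so e_2 = (0.5774, -0.5774, -0.5774).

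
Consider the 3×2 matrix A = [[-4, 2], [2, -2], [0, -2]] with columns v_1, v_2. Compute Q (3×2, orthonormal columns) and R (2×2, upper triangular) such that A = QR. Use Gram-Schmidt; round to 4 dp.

e_1 = v_1/‖v_1‖ = (-4, 2, 0)/4.4721 = (-0.8944, 0.4472, 0.0000).
r_{12} = e_1·v_2 = -2.6833.
u_2 = v_2 + 2.6833·e_1 = (-0.4000, -0.8000, -2.0000).
‖u_2‖ = 2.1909, so e_2 = (-0.1826, -0.3651, -0.9129).

Q = [[-0.8944, -0.1826], [0.4472, -0.3651], [0.0000, -0.9129]], R = [[4.4721, -2.6833], [0.0000, 2.1909]]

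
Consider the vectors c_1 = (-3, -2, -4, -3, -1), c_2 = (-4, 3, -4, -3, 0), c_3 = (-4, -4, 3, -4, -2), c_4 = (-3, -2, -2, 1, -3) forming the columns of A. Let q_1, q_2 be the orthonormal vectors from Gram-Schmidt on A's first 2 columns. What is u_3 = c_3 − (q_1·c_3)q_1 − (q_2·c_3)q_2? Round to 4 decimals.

q_1 = c_1/‖c_1‖ = (-3, -2, -4, -3, -1)/6.2450 = (-0.4804, -0.3203, -0.6405, -0.4804, -0.1601).
r_{12} = q_1·c_2 = 4.9640.
u_2 = c_2 − 4.9640·q_1 = (-1.6154, 4.5897, -0.8205, -0.6154, 0.7949).
‖u_2‖ = 5.0358, so q_2 = (-0.3208, 0.9114, -0.1629, -0.1222, 0.1578).
r_{13} = q_1·c_3 = 3.5228; r_{23} = q_2·c_3 = -2.6783.
u_3 = c_3 − 3.5228·q_1 + 2.6783·q_2 = (-3.1668, -0.4307, 4.8200, -2.6350, -1.0131).

u_3 = (-3.1668, -0.4307, 4.8200, -2.6350, -1.0131)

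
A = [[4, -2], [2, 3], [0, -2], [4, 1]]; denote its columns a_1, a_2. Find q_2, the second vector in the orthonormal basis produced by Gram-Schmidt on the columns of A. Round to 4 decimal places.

a_1 = (4, 2, 0, 4); ‖a_1‖ = 6.0000, so q_1 = (0.6667, 0.3333, 0.0000, 0.6667).
q_1·a_2 = 0.6667·(-2) + 0.3333·3 + 0.0000·(-2) + 0.6667·1 = 0.3333.
u_2 = a_2 − 0.3333·q_1 = (-2.2222, 2.8889, -2.0000, 0.7778).
‖u_2‖ = 4.2295, so q_2 = (-0.5254, 0.6830, -0.4729, 0.1839).

q_2 = (-0.5254, 0.6830, -0.4729, 0.1839)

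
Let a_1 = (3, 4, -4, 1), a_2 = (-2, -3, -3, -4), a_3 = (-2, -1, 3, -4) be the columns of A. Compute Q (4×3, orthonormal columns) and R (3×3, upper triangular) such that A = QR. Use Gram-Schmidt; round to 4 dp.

q_1 = a_1/‖a_1‖ = (3, 4, -4, 1)/6.4807 = (0.4629, 0.6172, -0.6172, 0.1543).
r_{12} = q_1·a_2 = -1.5430.
u_2 = a_2 + 1.5430·q_1 = (-1.2857, -2.0476, -3.9524, -3.7619).
‖u_2‖ = 5.9682, so q_2 = (-0.2154, -0.3431, -0.6622, -0.6303).
r_{13} = q_1·a_3 = -4.0119; r_{23} = q_2·a_3 = 1.3085.
u_3 = a_3 + 4.0119·q_1 − 1.3085·q_2 = (0.1390, 1.9251, 1.3904, -2.5561).
‖u_3‖ = 3.4918, so q_3 = (0.0398, 0.5513, 0.3982, -0.7320).

Q = [[0.4629, -0.2154, 0.0398], [0.6172, -0.3431, 0.5513], [-0.6172, -0.6622, 0.3982], [0.1543, -0.6303, -0.7320]], R = [[6.4807, -1.5430, -4.0119], [0.0000, 5.9682, 1.3085], [0.0000, 0.0000, 3.4918]]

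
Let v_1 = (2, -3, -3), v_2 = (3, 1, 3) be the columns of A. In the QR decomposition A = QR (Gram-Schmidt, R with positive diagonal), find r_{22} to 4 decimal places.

r_{22} = 4.1670

v_1 = (2, -3, -3); ‖v_1‖ = 4.6904, so q_1 = (0.4264, -0.6396, -0.6396).
q_1·v_2 = 0.4264·3 + (-0.6396)·1 + (-0.6396)·3 = -1.2792.
u_2 = v_2 + 1.2792·q_1 = (3.5455, 0.1818, 2.1818).
r_{22} = ‖u_2‖ = 4.1670.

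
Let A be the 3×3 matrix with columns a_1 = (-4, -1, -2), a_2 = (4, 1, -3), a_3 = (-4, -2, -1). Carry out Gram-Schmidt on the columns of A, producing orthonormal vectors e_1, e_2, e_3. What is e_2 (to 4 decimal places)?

a_1 = (-4, -1, -2); ‖a_1‖ = 4.5826, so e_1 = (-0.8729, -0.2182, -0.4364).
e_1·a_2 = (-0.8729)·4 + (-0.2182)·1 + (-0.4364)·(-3) = -2.4004.
u_2 = a_2 + 2.4004·e_1 = (1.9048, 0.4762, -4.0476).
‖u_2‖ = 4.4987, so e_2 = (0.4234, 0.1059, -0.8997).

e_2 = (0.4234, 0.1059, -0.8997)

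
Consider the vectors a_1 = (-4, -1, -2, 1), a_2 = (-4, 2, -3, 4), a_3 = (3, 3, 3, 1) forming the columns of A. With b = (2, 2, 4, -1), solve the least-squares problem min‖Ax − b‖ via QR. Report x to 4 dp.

x = (1.3604, -0.8094, 1.4752)

q_1 = a_1/‖a_1‖ = (-4, -1, -2, 1)/4.6904 = (-0.8528, -0.2132, -0.4264, 0.2132).
r_{12} = q_1·a_2 = 5.1168.
u_2 = a_2 − 5.1168·q_1 = (0.3636, 3.0909, -0.8182, 2.9091).
‖u_2‖ = 4.3380, so q_2 = (0.0838, 0.7125, -0.1886, 0.6706).
r_{13} = q_1·a_3 = -4.2640; r_{23} = q_2·a_3 = 2.4938.
u_3 = a_3 + 4.2640·q_1 − 2.4938·q_2 = (-0.8454, 0.3140, 1.6522, 0.2367).
‖u_3‖ = 1.8971, so q_3 = (-0.4456, 0.1655, 0.8709, 0.1248).
Qᵀb = (-4.0508, 0.1677, 2.7986).
Back-substitute: x_3 = 2.7986/1.8971 = 1.4752.
x_2 = (0.1677 − 2.4938·1.4752)/4.3380 = -0.8094.
x_1 = (-4.0508 − 5.1168·(-0.8094) + 4.2640·1.4752)/4.6904 = 1.3604.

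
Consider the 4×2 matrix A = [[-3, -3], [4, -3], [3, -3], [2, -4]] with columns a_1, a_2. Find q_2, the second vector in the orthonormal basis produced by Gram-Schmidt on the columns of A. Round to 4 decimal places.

q_1 = a_1/‖a_1‖ = (-3, 4, 3, 2)/6.1644 = (-0.4867, 0.6489, 0.4867, 0.3244).
r_{12} = q_1·a_2 = -3.2444.
u_2 = a_2 + 3.2444·q_1 = (-4.5789, -0.8947, -1.4211, -2.9474).
‖u_2‖ = 5.6986, so q_2 = (-0.8035, -0.1570, -0.2494, -0.5172).

q_2 = (-0.8035, -0.1570, -0.2494, -0.5172)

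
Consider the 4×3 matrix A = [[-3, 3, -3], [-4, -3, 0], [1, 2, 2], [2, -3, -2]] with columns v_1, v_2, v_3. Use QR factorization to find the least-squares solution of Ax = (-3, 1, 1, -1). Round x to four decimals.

v_1 = (-3, -4, 1, 2); ‖v_1‖ = 5.4772, so e_1 = (-0.5477, -0.7303, 0.1826, 0.3651).
e_1·v_2 = (-0.5477)·3 + (-0.7303)·(-3) + 0.1826·2 + 0.3651·(-3) = -0.1826.
u_2 = v_2 + 0.1826·e_1 = (2.9000, -3.1333, 2.0333, -2.9333).
‖u_2‖ = 5.5648, so e_2 = (0.5211, -0.5631, 0.3654, -0.5271).
e_1·v_3 = (-0.5477)·(-3) + (-0.7303)·0 + 0.1826·2 + 0.3651·(-2) = 1.2780; e_2·v_3 = 0.5211·(-3) + (-0.5631)·0 + 0.3654·2 + (-0.5271)·(-2) = 0.2216.
u_3 = v_3 − 1.2780·e_1 − 0.2216·e_2 = (-2.4155, 1.0581, 1.6857, -2.3498).
‖u_3‖ = 3.9138, so e_3 = (-0.6172, 0.2704, 0.4307, -0.6004).
Qᵀb = (0.7303, -1.2340, 3.1530).
Back-substitute: x_3 = 3.1530/3.9138 = 0.8056.
x_2 = (-1.2340 − 0.2216·0.8056)/5.5648 = -0.2538.
x_1 = (0.7303 + 0.1826·(-0.2538) − 1.2780·0.8056)/5.4772 = -0.0631.

x = (-0.0631, -0.2538, 0.8056)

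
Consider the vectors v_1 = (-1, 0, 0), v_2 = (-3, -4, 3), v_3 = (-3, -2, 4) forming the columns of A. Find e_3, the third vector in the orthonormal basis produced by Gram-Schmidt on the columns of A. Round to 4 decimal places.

e_3 = (0.0000, 0.6000, 0.8000)

e_1 = v_1/‖v_1‖ = (-1, 0, 0)/1.0000 = (-1.0000, 0.0000, 0.0000).
r_{12} = e_1·v_2 = 3.0000.
u_2 = v_2 − 3.0000·e_1 = (0.0000, -4.0000, 3.0000).
‖u_2‖ = 5.0000, so e_2 = (0.0000, -0.8000, 0.6000).
r_{13} = e_1·v_3 = 3.0000; r_{23} = e_2·v_3 = 4.0000.
u_3 = v_3 − 3.0000·e_1 − 4.0000·e_2 = (0.0000, 1.2000, 1.6000).
‖u_3‖ = 2.0000, so e_3 = (0.0000, 0.6000, 0.8000).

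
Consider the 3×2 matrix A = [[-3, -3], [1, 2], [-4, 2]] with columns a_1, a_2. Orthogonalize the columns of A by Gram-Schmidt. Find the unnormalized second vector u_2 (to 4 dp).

a_1 = (-3, 1, -4); ‖a_1‖ = 5.0990, so q_1 = (-0.5883, 0.1961, -0.7845).
q_1·a_2 = (-0.5883)·(-3) + 0.1961·2 + (-0.7845)·2 = 0.5883.
u_2 = a_2 − 0.5883·q_1 = (-2.6538, 1.8846, 2.4615).

u_2 = (-2.6538, 1.8846, 2.4615)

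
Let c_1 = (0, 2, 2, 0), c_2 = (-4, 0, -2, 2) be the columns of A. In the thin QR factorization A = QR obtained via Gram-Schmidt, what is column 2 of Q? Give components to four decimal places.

e_1 = c_1/‖c_1‖ = (0, 2, 2, 0)/2.8284 = (0.0000, 0.7071, 0.7071, 0.0000).
r_{12} = e_1·c_2 = -1.4142.
u_2 = c_2 + 1.4142·e_1 = (-4.0000, 1.0000, -1.0000, 2.0000).
‖u_2‖ = 4.6904, so e_2 = (-0.8528, 0.2132, -0.2132, 0.4264).

e_2 = (-0.8528, 0.2132, -0.2132, 0.4264)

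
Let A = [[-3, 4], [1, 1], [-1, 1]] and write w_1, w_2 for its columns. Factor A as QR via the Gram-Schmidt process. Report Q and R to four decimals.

Q = [[-0.9045, 0.3282], [0.3015, 0.9437], [-0.3015, -0.0410]], R = [[3.3166, -3.6181], [0.0000, 2.2156]]

w_1 = (-3, 1, -1); ‖w_1‖ = 3.3166, so e_1 = (-0.9045, 0.3015, -0.3015).
e_1·w_2 = (-0.9045)·4 + 0.3015·1 + (-0.3015)·1 = -3.6181.
u_2 = w_2 + 3.6181·e_1 = (0.7273, 2.0909, -0.0909).
‖u_2‖ = 2.2156, so e_2 = (0.3282, 0.9437, -0.0410).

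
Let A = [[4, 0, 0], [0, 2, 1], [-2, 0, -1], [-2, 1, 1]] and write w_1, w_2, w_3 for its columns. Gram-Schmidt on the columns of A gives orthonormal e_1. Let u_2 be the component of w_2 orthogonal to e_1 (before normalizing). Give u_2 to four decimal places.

u_2 = (0.3333, 2.0000, -0.1667, 0.8333)

w_1 = (4, 0, -2, -2); ‖w_1‖ = 4.8990, so e_1 = (0.8165, 0.0000, -0.4082, -0.4082).
e_1·w_2 = 0.8165·0 + 0.0000·2 + (-0.4082)·0 + (-0.4082)·1 = -0.4082.
u_2 = w_2 + 0.4082·e_1 = (0.3333, 2.0000, -0.1667, 0.8333).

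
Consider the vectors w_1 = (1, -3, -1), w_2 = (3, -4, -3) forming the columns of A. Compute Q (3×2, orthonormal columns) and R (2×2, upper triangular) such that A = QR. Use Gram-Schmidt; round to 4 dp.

Q = [[0.3015, 0.6396], [-0.9045, 0.4264], [-0.3015, -0.6396]], R = [[3.3166, 5.4272], [0.0000, 2.1320]]

w_1 = (1, -3, -1); ‖w_1‖ = 3.3166, so e_1 = (0.3015, -0.9045, -0.3015).
e_1·w_2 = 0.3015·3 + (-0.9045)·(-4) + (-0.3015)·(-3) = 5.4272.
u_2 = w_2 − 5.4272·e_1 = (1.3636, 0.9091, -1.3636).
‖u_2‖ = 2.1320, so e_2 = (0.6396, 0.4264, -0.6396).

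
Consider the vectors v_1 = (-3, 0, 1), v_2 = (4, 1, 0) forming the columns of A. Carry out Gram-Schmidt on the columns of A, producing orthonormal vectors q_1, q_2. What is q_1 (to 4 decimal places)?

v_1 = (-3, 0, 1); ‖v_1‖ = 3.1623, so q_1 = (-0.9487, 0.0000, 0.3162).

q_1 = (-0.9487, 0.0000, 0.3162)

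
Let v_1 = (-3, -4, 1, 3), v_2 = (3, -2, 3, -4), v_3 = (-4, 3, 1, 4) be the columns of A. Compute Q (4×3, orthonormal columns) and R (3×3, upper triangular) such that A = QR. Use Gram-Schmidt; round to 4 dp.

Q = [[-0.5071, 0.3615, -0.3056], [-0.6761, -0.5302, 0.5116], [0.1690, 0.5543, 0.7953], [0.5071, -0.5302, 0.1114]], R = [[5.9161, -1.6903, 2.1974], [0.0000, 5.9281, -4.6027], [0.0000, 0.0000, 3.9983]]

q_1 = v_1/‖v_1‖ = (-3, -4, 1, 3)/5.9161 = (-0.5071, -0.6761, 0.1690, 0.5071).
r_{12} = q_1·v_2 = -1.6903.
u_2 = v_2 + 1.6903·q_1 = (2.1429, -3.1429, 3.2857, -3.1429).
‖u_2‖ = 5.9281, so q_2 = (0.3615, -0.5302, 0.5543, -0.5302).
r_{13} = q_1·v_3 = 2.1974; r_{23} = q_2·v_3 = -4.6027.
u_3 = v_3 − 2.1974·q_1 + 4.6027·q_2 = (-1.2220, 2.0455, 3.1797, 0.4455).
‖u_3‖ = 3.9983, so q_3 = (-0.3056, 0.5116, 0.7953, 0.1114).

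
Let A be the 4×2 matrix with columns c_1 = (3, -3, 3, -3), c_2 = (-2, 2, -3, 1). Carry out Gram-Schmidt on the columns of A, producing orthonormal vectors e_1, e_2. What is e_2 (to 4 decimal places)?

c_1 = (3, -3, 3, -3); ‖c_1‖ = 6.0000, so e_1 = (0.5000, -0.5000, 0.5000, -0.5000).
e_1·c_2 = 0.5000·(-2) + (-0.5000)·2 + 0.5000·(-3) + (-0.5000)·1 = -4.0000.
u_2 = c_2 + 4.0000·e_1 = (0.0000, 0.0000, -1.0000, -1.0000).
‖u_2‖ = 1.4142, so e_2 = (0.0000, 0.0000, -0.7071, -0.7071).

e_2 = (0.0000, 0.0000, -0.7071, -0.7071)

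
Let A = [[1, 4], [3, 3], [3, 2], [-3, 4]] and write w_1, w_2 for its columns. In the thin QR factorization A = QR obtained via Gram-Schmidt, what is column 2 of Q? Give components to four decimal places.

q_2 = (0.5702, 0.3421, 0.1901, 0.7223)

w_1 = (1, 3, 3, -3); ‖w_1‖ = 5.2915, so q_1 = (0.1890, 0.5669, 0.5669, -0.5669).
q_1·w_2 = 0.1890·4 + 0.5669·3 + 0.5669·2 + (-0.5669)·4 = 1.3229.
u_2 = w_2 − 1.3229·q_1 = (3.7500, 2.2500, 1.2500, 4.7500).
‖u_2‖ = 6.5765, so q_2 = (0.5702, 0.3421, 0.1901, 0.7223).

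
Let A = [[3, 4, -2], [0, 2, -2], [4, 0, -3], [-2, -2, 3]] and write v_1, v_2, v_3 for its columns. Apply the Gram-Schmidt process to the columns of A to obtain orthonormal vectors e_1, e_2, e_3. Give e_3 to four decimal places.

e_3 = (0.5652, -0.6369, -0.1772, 0.4935)

v_1 = (3, 0, 4, -2); ‖v_1‖ = 5.3852, so e_1 = (0.5571, 0.0000, 0.7428, -0.3714).
e_1·v_2 = 0.5571·4 + 0.0000·2 + 0.7428·0 + (-0.3714)·(-2) = 2.9711.
u_2 = v_2 − 2.9711·e_1 = (2.3448, 2.0000, -2.2069, -0.8966).
‖u_2‖ = 3.8952, so e_2 = (0.6020, 0.5135, -0.5666, -0.2302).
e_1·v_3 = 0.5571·(-2) + 0.0000·(-2) + 0.7428·(-3) + (-0.3714)·3 = -4.4567; e_2·v_3 = 0.6020·(-2) + 0.5135·(-2) + (-0.5666)·(-3) + (-0.2302)·3 = -1.2217.
u_3 = v_3 + 4.4567·e_1 + 1.2217·e_2 = (1.2182, -1.3727, -0.3818, 1.0636).
‖u_3‖ = 2.1553, so e_3 = (0.5652, -0.6369, -0.1772, 0.4935).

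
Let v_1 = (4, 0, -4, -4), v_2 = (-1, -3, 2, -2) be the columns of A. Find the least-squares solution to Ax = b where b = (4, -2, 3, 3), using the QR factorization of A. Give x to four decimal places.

x = (-0.1604, 0.0755)

q_1 = v_1/‖v_1‖ = (4, 0, -4, -4)/6.9282 = (0.5774, 0.0000, -0.5774, -0.5774).
r_{12} = q_1·v_2 = -0.5774.
u_2 = v_2 + 0.5774·q_1 = (-0.6667, -3.0000, 1.6667, -2.3333).
‖u_2‖ = 4.2032, so q_2 = (-0.1586, -0.7137, 0.3965, -0.5551).
Qᵀb = (-1.1547, 0.3172).
Back-substitute: x_2 = 0.3172/4.2032 = 0.0755.
x_1 = (-1.1547 + 0.5774·0.0755)/6.9282 = -0.1604.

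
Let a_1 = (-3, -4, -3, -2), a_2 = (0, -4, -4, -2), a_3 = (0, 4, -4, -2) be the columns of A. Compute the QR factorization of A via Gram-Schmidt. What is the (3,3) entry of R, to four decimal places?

e_1 = a_1/‖a_1‖ = (-3, -4, -3, -2)/6.1644 = (-0.4867, -0.6489, -0.4867, -0.3244).
r_{12} = e_1·a_2 = 5.1911.
u_2 = a_2 − 5.1911·e_1 = (2.5263, -0.6316, -1.4737, -0.3158).
‖u_2‖ = 3.0088, so e_2 = (0.8397, -0.2099, -0.4898, -0.1050).
r_{13} = e_1·a_3 = 0.0000; r_{23} = e_2·a_3 = 1.3295.
u_3 = a_3 + 0.0000·e_1 − 1.3295·e_2 = (-1.1163, 4.2791, -3.3488, -1.8605).
r_{33} = ‖u_3‖ = 5.8509.

r_{33} = 5.8509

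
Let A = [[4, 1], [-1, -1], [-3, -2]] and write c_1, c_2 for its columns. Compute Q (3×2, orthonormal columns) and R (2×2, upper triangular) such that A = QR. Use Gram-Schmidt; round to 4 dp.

Q = [[0.7845, -0.5967], [-0.1961, -0.4972], [-0.5883, -0.6298]], R = [[5.0990, 2.1573], [0.0000, 1.1602]]

c_1 = (4, -1, -3); ‖c_1‖ = 5.0990, so e_1 = (0.7845, -0.1961, -0.5883).
e_1·c_2 = 0.7845·1 + (-0.1961)·(-1) + (-0.5883)·(-2) = 2.1573.
u_2 = c_2 − 2.1573·e_1 = (-0.6923, -0.5769, -0.7308).
‖u_2‖ = 1.1602, so e_2 = (-0.5967, -0.4972, -0.6298).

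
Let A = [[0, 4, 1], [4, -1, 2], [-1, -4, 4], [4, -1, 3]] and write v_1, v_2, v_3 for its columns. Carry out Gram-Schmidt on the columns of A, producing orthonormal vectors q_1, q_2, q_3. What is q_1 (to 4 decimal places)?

q_1 = (0.0000, 0.6963, -0.1741, 0.6963)

q_1 = v_1/‖v_1‖ = (0, 4, -1, 4)/5.7446 = (0.0000, 0.6963, -0.1741, 0.6963).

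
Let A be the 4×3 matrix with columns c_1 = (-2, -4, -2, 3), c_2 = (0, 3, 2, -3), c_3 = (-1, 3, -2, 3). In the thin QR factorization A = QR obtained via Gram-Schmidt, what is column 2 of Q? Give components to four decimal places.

e_2 = (-0.8661, -0.0173, 0.2771, -0.4157)

e_1 = c_1/‖c_1‖ = (-2, -4, -2, 3)/5.7446 = (-0.3482, -0.6963, -0.3482, 0.5222).
r_{12} = e_1·c_2 = -4.3519.
u_2 = c_2 + 4.3519·e_1 = (-1.5152, -0.0303, 0.4848, -0.7273).
‖u_2‖ = 1.7495, so e_2 = (-0.8661, -0.0173, 0.2771, -0.4157).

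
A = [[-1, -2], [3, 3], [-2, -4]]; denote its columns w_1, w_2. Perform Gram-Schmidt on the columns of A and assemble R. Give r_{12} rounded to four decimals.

r_{12} = 5.0780

w_1 = (-1, 3, -2); ‖w_1‖ = 3.7417, so q_1 = (-0.2673, 0.8018, -0.5345).
r_{12} = q_1·w_2 = 5.0780.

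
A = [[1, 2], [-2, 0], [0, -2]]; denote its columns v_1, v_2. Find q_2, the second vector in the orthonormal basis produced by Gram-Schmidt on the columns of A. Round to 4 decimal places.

q_2 = (0.5963, 0.2981, -0.7454)

v_1 = (1, -2, 0); ‖v_1‖ = 2.2361, so q_1 = (0.4472, -0.8944, 0.0000).
q_1·v_2 = 0.4472·2 + (-0.8944)·0 + 0.0000·(-2) = 0.8944.
u_2 = v_2 − 0.8944·q_1 = (1.6000, 0.8000, -2.0000).
‖u_2‖ = 2.6833, so q_2 = (0.5963, 0.2981, -0.7454).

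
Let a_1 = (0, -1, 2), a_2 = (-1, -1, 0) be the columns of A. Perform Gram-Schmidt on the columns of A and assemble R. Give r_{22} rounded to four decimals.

r_{22} = 1.3416

q_1 = a_1/‖a_1‖ = (0, -1, 2)/2.2361 = (0.0000, -0.4472, 0.8944).
r_{12} = q_1·a_2 = 0.4472.
u_2 = a_2 − 0.4472·q_1 = (-1.0000, -0.8000, -0.4000).
r_{22} = ‖u_2‖ = 1.3416.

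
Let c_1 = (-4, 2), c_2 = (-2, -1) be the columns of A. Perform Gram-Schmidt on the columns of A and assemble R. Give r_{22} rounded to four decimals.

r_{22} = 1.7889

c_1 = (-4, 2); ‖c_1‖ = 4.4721, so e_1 = (-0.8944, 0.4472).
e_1·c_2 = (-0.8944)·(-2) + 0.4472·(-1) = 1.3416.
u_2 = c_2 − 1.3416·e_1 = (-0.8000, -1.6000).
r_{22} = ‖u_2‖ = 1.7889.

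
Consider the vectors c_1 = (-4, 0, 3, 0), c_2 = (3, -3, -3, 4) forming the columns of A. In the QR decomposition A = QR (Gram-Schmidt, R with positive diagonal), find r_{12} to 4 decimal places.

c_1 = (-4, 0, 3, 0); ‖c_1‖ = 5.0000, so e_1 = (-0.8000, 0.0000, 0.6000, 0.0000).
r_{12} = e_1·c_2 = -4.2000.

r_{12} = -4.2000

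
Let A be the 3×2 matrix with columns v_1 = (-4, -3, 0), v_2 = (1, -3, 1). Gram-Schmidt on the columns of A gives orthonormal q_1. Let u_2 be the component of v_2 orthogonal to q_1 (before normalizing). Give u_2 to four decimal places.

v_1 = (-4, -3, 0); ‖v_1‖ = 5.0000, so q_1 = (-0.8000, -0.6000, 0.0000).
q_1·v_2 = (-0.8000)·1 + (-0.6000)·(-3) + 0.0000·1 = 1.0000.
u_2 = v_2 − 1.0000·q_1 = (1.8000, -2.4000, 1.0000).

u_2 = (1.8000, -2.4000, 1.0000)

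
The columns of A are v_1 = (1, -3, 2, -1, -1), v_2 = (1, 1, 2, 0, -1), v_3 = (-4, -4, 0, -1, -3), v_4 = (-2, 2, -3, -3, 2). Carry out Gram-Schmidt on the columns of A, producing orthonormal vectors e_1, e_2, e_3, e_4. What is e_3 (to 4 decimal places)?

e_3 = (-0.7695, 0.0019, 0.0662, -0.0078, -0.6351)

e_1 = v_1/‖v_1‖ = (1, -3, 2, -1, -1)/4.0000 = (0.2500, -0.7500, 0.5000, -0.2500, -0.2500).
r_{12} = e_1·v_2 = 0.7500.
u_2 = v_2 − 0.7500·e_1 = (0.8125, 1.5625, 1.6250, 0.1875, -0.8125).
‖u_2‖ = 2.5372, so e_2 = (0.3202, 0.6158, 0.6405, 0.0739, -0.3202).
r_{13} = e_1·v_3 = 3.0000; r_{23} = e_2·v_3 = -2.8575.
u_3 = v_3 − 3.0000·e_1 + 2.8575·e_2 = (-3.8350, 0.0097, 0.3301, -0.0388, -3.1650).
‖u_3‖ = 4.9835, so e_3 = (-0.7695, 0.0019, 0.0662, -0.0078, -0.6351).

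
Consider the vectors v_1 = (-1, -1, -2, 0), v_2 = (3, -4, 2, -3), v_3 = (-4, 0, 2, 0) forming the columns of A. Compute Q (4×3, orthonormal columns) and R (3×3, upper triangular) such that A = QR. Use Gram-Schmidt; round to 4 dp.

v_1 = (-1, -1, -2, 0); ‖v_1‖ = 2.4495, so q_1 = (-0.4082, -0.4082, -0.8165, 0.0000).
q_1·v_2 = (-0.4082)·3 + (-0.4082)·(-4) + (-0.8165)·2 + 0.0000·(-3) = -1.2247.
u_2 = v_2 + 1.2247·q_1 = (2.5000, -4.5000, 1.0000, -3.0000).
‖u_2‖ = 6.0415, so q_2 = (0.4138, -0.7448, 0.1655, -0.4966).
q_1·v_3 = (-0.4082)·(-4) + (-0.4082)·0 + (-0.8165)·2 + 0.0000·0 = 0.0000; q_2·v_3 = 0.4138·(-4) + (-0.7448)·0 + 0.1655·2 + (-0.4966)·0 = -1.3242.
u_3 = v_3 + 0.0000·q_1 + 1.3242·q_2 = (-3.4521, -0.9863, 2.2192, -0.6575).
‖u_3‖ = 4.2716, so q_3 = (-0.8081, -0.2309, 0.5195, -0.1539).

Q = [[-0.4082, 0.4138, -0.8081], [-0.4082, -0.7448, -0.2309], [-0.8165, 0.1655, 0.5195], [0.0000, -0.4966, -0.1539]], R = [[2.4495, -1.2247, 0.0000], [0.0000, 6.0415, -1.3242], [0.0000, 0.0000, 4.2716]]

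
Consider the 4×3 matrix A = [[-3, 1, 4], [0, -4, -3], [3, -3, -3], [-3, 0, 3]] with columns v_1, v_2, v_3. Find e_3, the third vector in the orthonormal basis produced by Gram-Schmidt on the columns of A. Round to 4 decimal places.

v_1 = (-3, 0, 3, -3); ‖v_1‖ = 5.1962, so e_1 = (-0.5774, 0.0000, 0.5774, -0.5774).
e_1·v_2 = (-0.5774)·1 + 0.0000·(-4) + 0.5774·(-3) + (-0.5774)·0 = -2.3094.
u_2 = v_2 + 2.3094·e_1 = (-0.3333, -4.0000, -1.6667, -1.3333).
‖u_2‖ = 4.5461, so e_2 = (-0.0733, -0.8799, -0.3666, -0.2933).
e_1·v_3 = (-0.5774)·4 + 0.0000·(-3) + 0.5774·(-3) + (-0.5774)·3 = -5.7735; e_2·v_3 = (-0.0733)·4 + (-0.8799)·(-3) + (-0.3666)·(-3) + (-0.2933)·3 = 2.5663.
u_3 = v_3 + 5.7735·e_1 − 2.5663·e_2 = (0.8548, -0.7419, 1.2742, 0.4194).
‖u_3‖ = 1.7552, so e_3 = (0.4870, -0.4227, 0.7260, 0.2389).

e_3 = (0.4870, -0.4227, 0.7260, 0.2389)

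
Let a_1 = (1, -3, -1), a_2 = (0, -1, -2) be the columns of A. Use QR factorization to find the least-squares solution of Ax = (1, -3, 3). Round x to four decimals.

x = (1.6667, -2.2667)

a_1 = (1, -3, -1); ‖a_1‖ = 3.3166, so e_1 = (0.3015, -0.9045, -0.3015).
e_1·a_2 = 0.3015·0 + (-0.9045)·(-1) + (-0.3015)·(-2) = 1.5076.
u_2 = a_2 − 1.5076·e_1 = (-0.4545, 0.3636, -1.5455).
‖u_2‖ = 1.6514, so e_2 = (-0.2752, 0.2202, -0.9358).
Qᵀb = (2.1106, -3.7433).
Back-substitute: x_2 = -3.7433/1.6514 = -2.2667.
x_1 = (2.1106 − 1.5076·(-2.2667))/3.3166 = 1.6667.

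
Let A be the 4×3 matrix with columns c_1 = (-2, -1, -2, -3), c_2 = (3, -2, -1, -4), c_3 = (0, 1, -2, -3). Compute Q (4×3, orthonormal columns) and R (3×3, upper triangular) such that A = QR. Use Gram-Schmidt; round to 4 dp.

Q = [[-0.4714, 0.8315, 0.1984], [-0.2357, -0.2922, 0.9012], [-0.4714, 0.0225, -0.3142], [-0.7071, -0.4719, -0.2232]], R = [[4.2426, 2.3570, 2.8284], [0.0000, 4.9441, 1.0787], [0.0000, 0.0000, 2.1992]]

c_1 = (-2, -1, -2, -3); ‖c_1‖ = 4.2426, so q_1 = (-0.4714, -0.2357, -0.4714, -0.7071).
q_1·c_2 = (-0.4714)·3 + (-0.2357)·(-2) + (-0.4714)·(-1) + (-0.7071)·(-4) = 2.3570.
u_2 = c_2 − 2.3570·q_1 = (4.1111, -1.4444, 0.1111, -2.3333).
‖u_2‖ = 4.9441, so q_2 = (0.8315, -0.2922, 0.0225, -0.4719).
q_1·c_3 = (-0.4714)·0 + (-0.2357)·1 + (-0.4714)·(-2) + (-0.7071)·(-3) = 2.8284; q_2·c_3 = 0.8315·0 + (-0.2922)·1 + 0.0225·(-2) + (-0.4719)·(-3) = 1.0787.
u_3 = c_3 − 2.8284·q_1 − 1.0787·q_2 = (0.4364, 1.9818, -0.6909, -0.4909).
‖u_3‖ = 2.1992, so q_3 = (0.1984, 0.9012, -0.3142, -0.2232).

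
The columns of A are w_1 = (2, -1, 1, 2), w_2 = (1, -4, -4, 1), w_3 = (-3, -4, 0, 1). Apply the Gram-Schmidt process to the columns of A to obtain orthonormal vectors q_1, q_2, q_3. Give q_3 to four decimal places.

q_3 = (-0.6910, -0.5473, 0.4257, 0.2045)

w_1 = (2, -1, 1, 2); ‖w_1‖ = 3.1623, so q_1 = (0.6325, -0.3162, 0.3162, 0.6325).
q_1·w_2 = 0.6325·1 + (-0.3162)·(-4) + 0.3162·(-4) + 0.6325·1 = 1.2649.
u_2 = w_2 − 1.2649·q_1 = (0.2000, -3.6000, -4.4000, 0.2000).
‖u_2‖ = 5.6921, so q_2 = (0.0351, -0.6325, -0.7730, 0.0351).
q_1·w_3 = 0.6325·(-3) + (-0.3162)·(-4) + 0.3162·0 + 0.6325·1 = 0.0000; q_2·w_3 = 0.0351·(-3) + (-0.6325)·(-4) + (-0.7730)·0 + 0.0351·1 = 2.4595.
u_3 = w_3 − 0.0000·q_1 − 2.4595·q_2 = (-3.0864, -2.4444, 1.9012, 0.9136).
‖u_3‖ = 4.4666, so q_3 = (-0.6910, -0.5473, 0.4257, 0.2045).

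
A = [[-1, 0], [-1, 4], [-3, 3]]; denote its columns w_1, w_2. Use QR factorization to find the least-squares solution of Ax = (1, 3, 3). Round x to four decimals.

w_1 = (-1, -1, -3); ‖w_1‖ = 3.3166, so e_1 = (-0.3015, -0.3015, -0.9045).
e_1·w_2 = (-0.3015)·0 + (-0.3015)·4 + (-0.9045)·3 = -3.9196.
u_2 = w_2 + 3.9196·e_1 = (-1.1818, 2.8182, -0.5455).
‖u_2‖ = 3.1042, so e_2 = (-0.3807, 0.9078, -0.1757).
Qᵀb = (-3.9196, 1.8157).
Back-substitute: x_2 = 1.8157/3.1042 = 0.5849.
x_1 = (-3.9196 + 3.9196·0.5849)/3.3166 = -0.4906.

x = (-0.4906, 0.5849)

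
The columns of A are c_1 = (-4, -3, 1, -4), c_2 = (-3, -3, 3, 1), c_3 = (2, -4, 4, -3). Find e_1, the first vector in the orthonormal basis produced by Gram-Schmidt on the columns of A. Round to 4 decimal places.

c_1 = (-4, -3, 1, -4); ‖c_1‖ = 6.4807, so e_1 = (-0.6172, -0.4629, 0.1543, -0.6172).

e_1 = (-0.6172, -0.4629, 0.1543, -0.6172)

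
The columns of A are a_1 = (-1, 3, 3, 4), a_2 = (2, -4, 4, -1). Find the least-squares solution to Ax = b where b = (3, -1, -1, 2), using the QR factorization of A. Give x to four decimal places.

q_1 = a_1/‖a_1‖ = (-1, 3, 3, 4)/5.9161 = (-0.1690, 0.5071, 0.5071, 0.6761).
r_{12} = q_1·a_2 = -1.0142.
u_2 = a_2 + 1.0142·q_1 = (1.8286, -3.4857, 4.5143, -0.3143).
‖u_2‖ = 5.9976, so q_2 = (0.3049, -0.5812, 0.7527, -0.0524).
Qᵀb = (-0.1690, 0.6383).
Back-substitute: x_2 = 0.6383/5.9976 = 0.1064.
x_1 = (-0.1690 + 1.0142·0.1064)/5.9161 = -0.0103.

x = (-0.0103, 0.1064)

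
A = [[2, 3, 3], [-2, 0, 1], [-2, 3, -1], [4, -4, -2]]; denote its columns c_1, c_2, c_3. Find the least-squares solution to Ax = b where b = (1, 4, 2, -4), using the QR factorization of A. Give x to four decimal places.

c_1 = (2, -2, -2, 4); ‖c_1‖ = 5.2915, so e_1 = (0.3780, -0.3780, -0.3780, 0.7559).
e_1·c_2 = 0.3780·3 + (-0.3780)·0 + (-0.3780)·3 + 0.7559·(-4) = -3.0237.
u_2 = c_2 + 3.0237·e_1 = (4.1429, -1.1429, 1.8571, -1.7143).
‖u_2‖ = 4.9857, so e_2 = (0.8309, -0.2292, 0.3725, -0.3438).
e_1·c_3 = 0.3780·3 + (-0.3780)·1 + (-0.3780)·(-1) + 0.7559·(-2) = -0.3780; e_2·c_3 = 0.8309·3 + (-0.2292)·1 + 0.3725·(-1) + (-0.3438)·(-2) = 2.5788.
u_3 = c_3 + 0.3780·e_1 − 2.5788·e_2 = (1.0000, 1.4483, -2.1034, -0.8276).
‖u_3‖ = 2.8648, so e_3 = (0.3491, 0.5055, -0.7342, -0.2889).
Qᵀb = (-4.9135, 2.0344, 2.0583).
Back-substitute: x_3 = 2.0583/2.8648 = 0.7185.
x_2 = (2.0344 − 2.5788·0.7185)/4.9857 = 0.0364.
x_1 = (-4.9135 + 3.0237·0.0364 + 0.3780·0.7185)/5.2915 = -0.8564.

x = (-0.8564, 0.0364, 0.7185)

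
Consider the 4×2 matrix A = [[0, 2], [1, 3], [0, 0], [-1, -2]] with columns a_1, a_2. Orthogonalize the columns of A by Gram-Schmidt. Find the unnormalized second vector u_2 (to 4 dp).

q_1 = a_1/‖a_1‖ = (0, 1, 0, -1)/1.4142 = (0.0000, 0.7071, 0.0000, -0.7071).
r_{12} = q_1·a_2 = 3.5355.
u_2 = a_2 − 3.5355·q_1 = (2.0000, 0.5000, 0.0000, 0.5000).

u_2 = (2.0000, 0.5000, 0.0000, 0.5000)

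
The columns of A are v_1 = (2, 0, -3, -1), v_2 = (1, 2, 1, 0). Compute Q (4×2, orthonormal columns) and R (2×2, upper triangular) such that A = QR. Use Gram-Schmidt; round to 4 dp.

e_1 = v_1/‖v_1‖ = (2, 0, -3, -1)/3.7417 = (0.5345, 0.0000, -0.8018, -0.2673).
r_{12} = e_1·v_2 = -0.2673.
u_2 = v_2 + 0.2673·e_1 = (1.1429, 2.0000, 0.7857, -0.0714).
‖u_2‖ = 2.4349, so e_2 = (0.4694, 0.8214, 0.3227, -0.0293).

Q = [[0.5345, 0.4694], [0.0000, 0.8214], [-0.8018, 0.3227], [-0.2673, -0.0293]], R = [[3.7417, -0.2673], [0.0000, 2.4349]]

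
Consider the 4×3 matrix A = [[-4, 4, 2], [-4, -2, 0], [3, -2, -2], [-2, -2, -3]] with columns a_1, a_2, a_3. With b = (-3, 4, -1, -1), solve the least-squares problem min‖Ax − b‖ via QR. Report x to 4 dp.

x = (-0.1959, -1.7046, 1.6538)

a_1 = (-4, -4, 3, -2); ‖a_1‖ = 6.7082, so e_1 = (-0.5963, -0.5963, 0.4472, -0.2981).
e_1·a_2 = (-0.5963)·4 + (-0.5963)·(-2) + 0.4472·(-2) + (-0.2981)·(-2) = -1.4907.
u_2 = a_2 + 1.4907·e_1 = (3.1111, -2.8889, -1.3333, -2.4444).
‖u_2‖ = 5.0772, so e_2 = (0.6128, -0.5690, -0.2626, -0.4815).
e_1·a_3 = (-0.5963)·2 + (-0.5963)·0 + 0.4472·(-2) + (-0.2981)·(-3) = -1.1926; e_2·a_3 = 0.6128·2 + (-0.5690)·0 + (-0.2626)·(-2) + (-0.4815)·(-3) = 3.1951.
u_3 = a_3 + 1.1926·e_1 − 3.1951·e_2 = (-0.6690, 1.1069, -0.6276, -1.8172).
‖u_3‖ = 2.3171, so e_3 = (-0.2887, 0.4777, -0.2708, -0.7843).
Qᵀb = (-0.7454, -3.3702, 3.8321).
Back-substitute: x_3 = 3.8321/2.3171 = 1.6538.
x_2 = (-3.3702 − 3.1951·1.6538)/5.0772 = -1.7046.
x_1 = (-0.7454 + 1.4907·(-1.7046) + 1.1926·1.6538)/6.7082 = -0.1959.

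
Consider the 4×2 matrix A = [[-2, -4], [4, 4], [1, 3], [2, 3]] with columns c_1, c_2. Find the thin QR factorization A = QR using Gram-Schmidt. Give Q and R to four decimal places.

e_1 = c_1/‖c_1‖ = (-2, 4, 1, 2)/5.0000 = (-0.4000, 0.8000, 0.2000, 0.4000).
r_{12} = e_1·c_2 = 6.6000.
u_2 = c_2 − 6.6000·e_1 = (-1.3600, -1.2800, 1.6800, 0.3600).
‖u_2‖ = 2.5377, so e_2 = (-0.5359, -0.5044, 0.6620, 0.1419).

Q = [[-0.4000, -0.5359], [0.8000, -0.5044], [0.2000, 0.6620], [0.4000, 0.1419]], R = [[5.0000, 6.6000], [0.0000, 2.5377]]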